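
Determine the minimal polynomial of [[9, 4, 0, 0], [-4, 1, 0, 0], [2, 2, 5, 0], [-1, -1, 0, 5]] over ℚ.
m_A(x) = (x - 5)^2

The characteristic polynomial factors as (x - 5)^4. The minimal polynomial is ∏(x - λ)^{k_λ} where k_λ is the size of the largest Jordan block at λ.

For λ = 5: rank(A - 5I) = 1, and the largest Jordan block has size 2 (the smallest k with rank((A - 5I)^k) = rank((A - 5I)^(k+1))).

So m_A(x) = (x - 5)^2.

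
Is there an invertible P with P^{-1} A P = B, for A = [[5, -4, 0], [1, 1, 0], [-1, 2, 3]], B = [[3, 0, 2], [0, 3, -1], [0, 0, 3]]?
Yes.

Two matrices over a field are similar if and only if they have the same invariant factors.

Both A and B have characteristic polynomial (x - 3)^3 and minimal polynomial (x - 3)^2. Computing further, both have invariant factors x - 3, (x - 3)^2. Hence A and B are similar.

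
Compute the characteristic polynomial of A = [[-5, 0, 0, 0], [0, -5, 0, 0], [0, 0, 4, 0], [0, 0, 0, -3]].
xI - A = [[x + 5, 0, 0, 0], [0, x + 5, 0, 0], [0, 0, x - 4, 0], [0, 0, 0, x + 3]].

Expanding det(xI - A) along the first row:
det(xI - A) = + (x + 5)·det([[x + 5, 0, 0], [0, x - 4, 0], [0, 0, x + 3]]) - (0)·det([[0, 0, 0], [0, x - 4, 0], [0, 0, x + 3]]) + (0)·det([[0, x + 5, 0], [0, 0, 0], [0, 0, x + 3]]) - (0)·det([[0, x + 5, 0], [0, 0, x - 4], [0, 0, 0]]).

Evaluating gives χ_A(x) = x^4 + 9x^3 + 3x^2 - 145x - 300 = (x - 4)(x + 3)(x + 5)^2.

χ_A(x) = (x - 4)(x + 3)(x + 5)^2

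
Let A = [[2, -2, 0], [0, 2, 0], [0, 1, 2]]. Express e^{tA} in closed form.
A has Jordan form J = [[2, 1, 0], [0, 2, 0], [0, 0, 2]] with A = PJP^{-1}, so e^{tA} = P e^{tJ} P^{-1}.

For a Jordan block J_k(λ), e^{tJ_k(λ)} = e^{λt} · (I + tN + t^2 N^2/2! + ... + t^{k-1} N^{k-1}/(k-1)!) where N is the nilpotent superdiagonal part.

Assembling the blocks and conjugating back gives the entries of e^{tA} as shown above.

e^{tA} = [[e^{2*t}, -2*t*e^{2*t}, 0], [0, e^{2*t}, 0], [0, t*e^{2*t}, e^{2*t}]]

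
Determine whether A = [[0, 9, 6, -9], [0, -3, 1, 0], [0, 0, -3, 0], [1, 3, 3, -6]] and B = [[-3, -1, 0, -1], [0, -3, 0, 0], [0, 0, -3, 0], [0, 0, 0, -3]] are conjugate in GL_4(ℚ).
No.

Both have characteristic polynomial (x + 3)^4 and minimal polynomial (x + 3)^2. But rank(A + 3I) = 2 for A while rank(B + 3I) = 1 for B, so the number of Jordan blocks at λ = -3 differs. A and B are not similar.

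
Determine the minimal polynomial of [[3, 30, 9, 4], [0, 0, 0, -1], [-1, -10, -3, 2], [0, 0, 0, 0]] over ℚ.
The characteristic polynomial factors as x^4. The minimal polynomial is ∏(x - λ)^{k_λ} where k_λ is the size of the largest Jordan block at λ.

For λ = 0: rank(A) = 2, and the largest Jordan block has size 2 (the smallest k with rank(A^k) = rank(A^(k+1))).

So m_A(x) = x^2.

m_A(x) = x^2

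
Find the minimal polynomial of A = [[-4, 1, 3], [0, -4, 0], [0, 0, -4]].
m_A(x) = (x + 4)^2

The characteristic polynomial factors as (x + 4)^3. The minimal polynomial is ∏(x - λ)^{k_λ} where k_λ is the size of the largest Jordan block at λ.

For λ = -4: rank(A + 4I) = 1, and the largest Jordan block has size 2 (the smallest k with rank((A + 4I)^k) = rank((A + 4I)^(k+1))).

So m_A(x) = (x + 4)^2.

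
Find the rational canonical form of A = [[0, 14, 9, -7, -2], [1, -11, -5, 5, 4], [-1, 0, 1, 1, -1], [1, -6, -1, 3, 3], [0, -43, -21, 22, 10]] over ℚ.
The invariant factors of A (the non-unit diagonal entries of the Smith normal form of xI - A over ℚ[x]) are (x - 1)(x^2 - x + 2)^2, each dividing the next. The characteristic polynomial is their product, (x - 1)(x^2 - x + 2)^2.

The rational canonical form is the block-diagonal matrix of companion matrices C(f_i):
R = [[0, 0, 0, 0, 4], [1, 0, 0, 0, -8], [0, 1, 0, 0, 9], [0, 0, 1, 0, -7], [0, 0, 0, 1, 3]].

Note the characteristic polynomial does not split into linear factors over ℚ, so A has no Jordan form over ℚ; the rational canonical form exists over any field.

R = [[0, 0, 0, 0, 4], [1, 0, 0, 0, -8], [0, 1, 0, 0, 9], [0, 0, 1, 0, -7], [0, 0, 0, 1, 3]]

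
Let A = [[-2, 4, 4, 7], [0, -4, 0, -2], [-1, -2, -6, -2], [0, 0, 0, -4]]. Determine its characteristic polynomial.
χ_A(x) = (x + 4)^4

xI - A = [[x + 2, -4, -4, -7], [0, x + 4, 0, 2], [1, 2, x + 6, 2], [0, 0, 0, x + 4]].

Expanding det(xI - A) along the first row:
det(xI - A) = + (x + 2)·det([[x + 4, 0, 2], [2, x + 6, 2], [0, 0, x + 4]]) - (-4)·det([[0, 0, 2], [1, x + 6, 2], [0, 0, x + 4]]) + (-4)·det([[0, x + 4, 2], [1, 2, 2], [0, 0, x + 4]]) - (-7)·det([[0, x + 4, 0], [1, 2, x + 6], [0, 0, 0]]).

Evaluating gives χ_A(x) = x^4 + 16x^3 + 96x^2 + 256x + 256 = (x + 4)^4.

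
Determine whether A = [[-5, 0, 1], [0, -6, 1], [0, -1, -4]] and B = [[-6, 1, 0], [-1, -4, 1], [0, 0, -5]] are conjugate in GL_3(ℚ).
Two matrices over a field are similar if and only if they have the same invariant factors.

Both A and B have characteristic polynomial (x + 5)^3 and minimal polynomial (x + 5)^3. Computing further, both have invariant factors (x + 5)^3. Hence A and B are similar.

Yes.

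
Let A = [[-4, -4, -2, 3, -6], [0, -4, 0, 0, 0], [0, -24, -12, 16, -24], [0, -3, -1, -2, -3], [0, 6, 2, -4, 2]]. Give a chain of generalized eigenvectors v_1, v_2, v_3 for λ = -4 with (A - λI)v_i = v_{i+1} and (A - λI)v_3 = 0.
v_1 = [[1, 0, 1, 0, 0]]^T, v_2 = [[-2, 0, -8, -1, 2]]^T, v_3 = [[1, 0, 0, 0, 0]]^T

We seek v_1 ∈ ker((A + 4I)^3) \ ker((A + 4I)^2), then set v_{i+1} = (A + 4I) v_i.

One such chain is v_1 = [[1, 0, 1, 0, 0]]^T, v_2 = [[-2, 0, -8, -1, 2]]^T, v_3 = [[1, 0, 0, 0, 0]]^T. Check: (A + 4I) v_3 = [[0, 0, 0, 0, 0]]^T = 0.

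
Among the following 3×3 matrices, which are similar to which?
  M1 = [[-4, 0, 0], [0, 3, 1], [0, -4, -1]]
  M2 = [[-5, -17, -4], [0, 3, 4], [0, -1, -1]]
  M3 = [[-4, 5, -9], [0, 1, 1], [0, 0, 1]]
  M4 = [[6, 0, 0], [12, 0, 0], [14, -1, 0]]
3 classes: {M1, M3}, {M2}, {M4}

Characteristic polynomials: χ_{M1} = (x - 1)^2(x + 4), χ_{M2} = (x - 1)^2(x + 5), χ_{M3} = (x - 1)^2(x + 4), χ_{M4} = x^2(x - 6).

{M1, M3}: invariant factors (x - 1)^2(x + 4).

{M2}: invariant factors (x - 1)^2(x + 5).

{M4}: invariant factors x^2(x - 6).

Matrices are similar if and only if their invariant-factor lists agree; the partition into similarity classes is {M1, M3}, {M2}, {M4}.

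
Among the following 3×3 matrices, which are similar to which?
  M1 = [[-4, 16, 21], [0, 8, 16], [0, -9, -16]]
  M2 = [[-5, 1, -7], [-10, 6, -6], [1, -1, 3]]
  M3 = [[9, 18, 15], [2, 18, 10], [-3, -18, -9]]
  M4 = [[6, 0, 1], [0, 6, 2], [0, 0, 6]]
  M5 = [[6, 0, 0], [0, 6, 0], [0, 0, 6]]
Characteristic polynomials: χ_{M1} = (x + 4)^3, χ_{M2} = (x - 4)^2(x + 4), χ_{M3} = (x - 6)^3, χ_{M4} = (x - 6)^3, χ_{M5} = (x - 6)^3.

{M1}: invariant factors (x + 4)^3.

{M2}: invariant factors (x - 4)^2(x + 4).

{M3, M4}: invariant factors x - 6, (x - 6)^2.

{M5}: invariant factors x - 6, x - 6, x - 6.

Matrices are similar if and only if their invariant-factor lists agree; the partition into similarity classes is {M1}, {M2}, {M3, M4}, {M5}.

4 classes: {M1}, {M2}, {M3, M4}, {M5}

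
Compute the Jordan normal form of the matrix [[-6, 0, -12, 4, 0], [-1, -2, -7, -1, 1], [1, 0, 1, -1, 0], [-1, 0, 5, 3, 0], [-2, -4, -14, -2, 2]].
The characteristic polynomial is det(xI - A) = x^4(x + 2), so the eigenvalues are -2 (algebraic multiplicity 1), 0 (algebraic multiplicity 4).

For λ = -2: algebraic multiplicity 1 gives one 1×1 block.

For λ = 0: rank(A) = 3, rank(A^2) = 1. The eigenspace has dimension 5 - 3 = 2, so there are 2 Jordan blocks; the rank sequence gives block sizes [2, 2].

Assembling the blocks gives the Jordan form J above.

J = [[-2, 0, 0, 0, 0], [0, 0, 1, 0, 0], [0, 0, 0, 0, 0], [0, 0, 0, 0, 1], [0, 0, 0, 0, 0]]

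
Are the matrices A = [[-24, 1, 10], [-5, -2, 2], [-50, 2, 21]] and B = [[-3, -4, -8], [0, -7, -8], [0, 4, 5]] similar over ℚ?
No.

Both have characteristic polynomial (x - 1)(x + 3)^2, but the minimal polynomial of A is (x - 1)(x + 3)^2 while the minimal polynomial of B is (x - 1)(x + 3). The minimal polynomial is a similarity invariant, so A and B are not similar.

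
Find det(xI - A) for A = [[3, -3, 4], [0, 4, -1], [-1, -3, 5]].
xI - A = [[x - 3, 3, -4], [0, x - 4, 1], [1, 3, x - 5]].

Expanding det(xI - A) along the first row:
det(xI - A) = + (x - 3)·det([[x - 4, 1], [3, x - 5]]) - (3)·det([[0, 1], [1, x - 5]]) + (-4)·det([[0, x - 4], [1, 3]]).

Evaluating gives χ_A(x) = x^3 - 12x^2 + 48x - 64 = (x - 4)^3.

χ_A(x) = (x - 4)^3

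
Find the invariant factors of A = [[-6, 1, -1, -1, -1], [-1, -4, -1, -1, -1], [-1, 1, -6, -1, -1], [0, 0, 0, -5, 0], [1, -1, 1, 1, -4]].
The Jordan structure of A has elementary divisors (x + 5)^2, (x + 5), (x + 5), (x + 5). Arranging the block sizes at each eigenvalue in decreasing order and taking row products gives the invariant factors.

Invariant factors (smallest first, each dividing the next): x + 5, x + 5, x + 5, (x + 5)^2.

Check: the last factor (x + 5)^2 is the minimal polynomial, and the product (x + 5)^5 is the characteristic polynomial.

x + 5, x + 5, x + 5, (x + 5)^2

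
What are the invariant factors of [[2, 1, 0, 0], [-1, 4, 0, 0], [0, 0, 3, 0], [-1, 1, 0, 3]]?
The Jordan structure of A has elementary divisors (x - 3)^2, (x - 3), (x - 3). Arranging the block sizes at each eigenvalue in decreasing order and taking row products gives the invariant factors.

Invariant factors (smallest first, each dividing the next): x - 3, x - 3, (x - 3)^2.

Check: the last factor (x - 3)^2 is the minimal polynomial, and the product (x - 3)^4 is the characteristic polynomial.

x - 3, x - 3, (x - 3)^2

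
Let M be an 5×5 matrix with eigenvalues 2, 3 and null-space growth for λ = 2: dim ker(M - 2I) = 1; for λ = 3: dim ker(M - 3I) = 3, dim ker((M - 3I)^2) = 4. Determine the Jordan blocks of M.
Jordan blocks: (2, 1), (3, 2), (3, 1), (3, 1)

λ = 2: successive nullity increments [1] count blocks of size ≥ k; block sizes are [1].
λ = 3: successive nullity increments [3, 1] count blocks of size ≥ k; block sizes are [2, 1, 1].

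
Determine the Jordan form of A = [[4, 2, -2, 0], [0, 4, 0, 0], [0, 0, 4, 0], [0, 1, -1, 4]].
J = [[4, 1, 0, 0], [0, 4, 0, 0], [0, 0, 4, 0], [0, 0, 0, 4]]

The characteristic polynomial is det(xI - A) = (x - 4)^4, so the eigenvalues are 4 (algebraic multiplicity 4).

For λ = 4: rank(A - 4I) = 1, rank((A - 4I)^2) = 0. The eigenspace has dimension 4 - 1 = 3, so there are 3 Jordan blocks; the rank sequence gives block sizes [2, 1, 1].

Assembling the blocks gives the Jordan form J above.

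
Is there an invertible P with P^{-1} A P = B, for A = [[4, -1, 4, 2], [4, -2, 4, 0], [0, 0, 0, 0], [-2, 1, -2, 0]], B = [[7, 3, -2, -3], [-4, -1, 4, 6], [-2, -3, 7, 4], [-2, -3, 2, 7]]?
No.

trace(A) = 2 but trace(B) = 20. The trace is a similarity invariant, so A and B are not similar.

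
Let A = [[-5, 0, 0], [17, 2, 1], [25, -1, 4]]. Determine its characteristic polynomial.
xI - A = [[x + 5, 0, 0], [-17, x - 2, -1], [-25, 1, x - 4]].

Expanding det(xI - A) along the first row:
det(xI - A) = + (x + 5)·det([[x - 2, -1], [1, x - 4]]) - (0)·det([[-17, -1], [-25, x - 4]]) + (0)·det([[-17, x - 2], [-25, 1]]).

Evaluating gives χ_A(x) = x^3 - x^2 - 21x + 45 = (x - 3)^2(x + 5).

χ_A(x) = (x - 3)^2(x + 5)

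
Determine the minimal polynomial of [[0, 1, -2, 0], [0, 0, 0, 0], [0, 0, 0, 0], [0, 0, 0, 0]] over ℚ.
m_A(x) = x^2

The characteristic polynomial factors as x^4. The minimal polynomial is ∏(x - λ)^{k_λ} where k_λ is the size of the largest Jordan block at λ.

For λ = 0: rank(A) = 1, and the largest Jordan block has size 2 (the smallest k with rank(A^k) = rank(A^(k+1))).

So m_A(x) = x^2.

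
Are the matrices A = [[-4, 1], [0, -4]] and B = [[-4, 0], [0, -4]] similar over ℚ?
Both have characteristic polynomial (x + 4)^2, but the minimal polynomial of A is (x + 4)^2 while the minimal polynomial of B is x + 4. The minimal polynomial is a similarity invariant, so A and B are not similar.

No.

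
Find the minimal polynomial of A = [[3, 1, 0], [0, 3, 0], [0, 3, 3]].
m_A(x) = (x - 3)^2

The characteristic polynomial factors as (x - 3)^3. The minimal polynomial is ∏(x - λ)^{k_λ} where k_λ is the size of the largest Jordan block at λ.

For λ = 3: rank(A - 3I) = 1, and the largest Jordan block has size 2 (the smallest k with rank((A - 3I)^k) = rank((A - 3I)^(k+1))).

So m_A(x) = (x - 3)^2.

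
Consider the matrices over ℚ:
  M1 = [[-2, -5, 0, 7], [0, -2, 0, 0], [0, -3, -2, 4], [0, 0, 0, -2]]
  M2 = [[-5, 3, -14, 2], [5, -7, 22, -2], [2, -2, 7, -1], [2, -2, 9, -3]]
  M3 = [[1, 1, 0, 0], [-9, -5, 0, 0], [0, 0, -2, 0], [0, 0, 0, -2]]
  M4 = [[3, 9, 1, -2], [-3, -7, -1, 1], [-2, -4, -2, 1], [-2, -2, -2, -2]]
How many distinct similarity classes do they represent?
Characteristic polynomials: χ_{M1} = (x + 2)^4, χ_{M2} = (x + 2)^4, χ_{M3} = (x + 2)^4, χ_{M4} = (x + 2)^4.

{M1, M2, M4}: invariant factors (x + 2)^2, (x + 2)^2.

{M3}: invariant factors x + 2, x + 2, (x + 2)^2.

Matrices are similar if and only if their invariant-factor lists agree; the partition into similarity classes is {M1, M2, M4}, {M3}.

2 classes: {M1, M2, M4}, {M3}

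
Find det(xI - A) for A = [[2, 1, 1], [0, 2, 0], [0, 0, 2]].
xI - A = [[x - 2, -1, -1], [0, x - 2, 0], [0, 0, x - 2]].

Expanding det(xI - A) along the first row:
det(xI - A) = + (x - 2)·det([[x - 2, 0], [0, x - 2]]) - (-1)·det([[0, 0], [0, x - 2]]) + (-1)·det([[0, x - 2], [0, 0]]).

Evaluating gives χ_A(x) = x^3 - 6x^2 + 12x - 8 = (x - 2)^3.

χ_A(x) = (x - 2)^3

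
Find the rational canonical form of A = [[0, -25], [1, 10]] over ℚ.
R = [[0, -25], [1, 10]]

The invariant factors of A (the non-unit diagonal entries of the Smith normal form of xI - A over ℚ[x]) are (x - 5)^2, each dividing the next. The characteristic polynomial is their product, (x - 5)^2.

The rational canonical form is the block-diagonal matrix of companion matrices C(f_i):
R = [[0, -25], [1, 10]].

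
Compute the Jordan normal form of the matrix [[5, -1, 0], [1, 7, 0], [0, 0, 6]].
J = [[6, 1, 0], [0, 6, 0], [0, 0, 6]]

The characteristic polynomial is det(xI - A) = (x - 6)^3, so the eigenvalues are 6 (algebraic multiplicity 3).

For λ = 6: rank(A - 6I) = 1, rank((A - 6I)^2) = 0. The eigenspace has dimension 3 - 1 = 2, so there are 2 Jordan blocks; the rank sequence gives block sizes [2, 1].

Assembling the blocks gives the Jordan form J above.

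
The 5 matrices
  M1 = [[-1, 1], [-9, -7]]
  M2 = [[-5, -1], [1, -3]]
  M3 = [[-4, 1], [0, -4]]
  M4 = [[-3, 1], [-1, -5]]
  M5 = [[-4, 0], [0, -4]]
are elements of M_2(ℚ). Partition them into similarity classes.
Characteristic polynomials: χ_{M1} = (x + 4)^2, χ_{M2} = (x + 4)^2, χ_{M3} = (x + 4)^2, χ_{M4} = (x + 4)^2, χ_{M5} = (x + 4)^2.

{M1, M2, M3, M4}: invariant factors (x + 4)^2.

{M5}: invariant factors x + 4, x + 4.

Matrices are similar if and only if their invariant-factor lists agree; the partition into similarity classes is {M1, M2, M3, M4}, {M5}.

2 classes: {M1, M2, M3, M4}, {M5}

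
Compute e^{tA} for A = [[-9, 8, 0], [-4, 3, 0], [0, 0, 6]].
A has Jordan form J = [[-5, 0, 0], [0, -1, 0], [0, 0, 6]] with A = PJP^{-1}, so e^{tA} = P e^{tJ} P^{-1}.

For a Jordan block J_k(λ), e^{tJ_k(λ)} = e^{λt} · (I + tN + t^2 N^2/2! + ... + t^{k-1} N^{k-1}/(k-1)!) where N is the nilpotent superdiagonal part.

Assembling the blocks and conjugating back gives the entries of e^{tA} as shown above.

e^{tA} = [[(2 - e^{4*t})*e^{-5*t}, 2*e^{-t} - 2*e^{-5*t}, 0], [(1 - e^{4*t})*e^{-5*t}, 2*e^{-t} - e^{-5*t}, 0], [0, 0, e^{6*t}]]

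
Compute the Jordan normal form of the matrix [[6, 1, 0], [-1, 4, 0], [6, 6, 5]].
J = [[5, 1, 0], [0, 5, 0], [0, 0, 5]]

The characteristic polynomial is det(xI - A) = (x - 5)^3, so the eigenvalues are 5 (algebraic multiplicity 3).

For λ = 5: rank(A - 5I) = 1, rank((A - 5I)^2) = 0. The eigenspace has dimension 3 - 1 = 2, so there are 2 Jordan blocks; the rank sequence gives block sizes [2, 1].

Assembling the blocks gives the Jordan form J above.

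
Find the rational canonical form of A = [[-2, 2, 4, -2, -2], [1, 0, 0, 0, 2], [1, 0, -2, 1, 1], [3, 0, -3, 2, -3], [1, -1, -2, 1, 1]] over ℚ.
The invariant factors of A (the non-unit diagonal entries of the Smith normal form of xI - A over ℚ[x]) are x^3(x^2 + x + 6), each dividing the next. The characteristic polynomial is their product, x^3(x^2 + x + 6).

The rational canonical form is the block-diagonal matrix of companion matrices C(f_i):
R = [[0, 0, 0, 0, 0], [1, 0, 0, 0, 0], [0, 1, 0, 0, 0], [0, 0, 1, 0, -6], [0, 0, 0, 1, -1]].

Note the characteristic polynomial does not split into linear factors over ℚ, so A has no Jordan form over ℚ; the rational canonical form exists over any field.

R = [[0, 0, 0, 0, 0], [1, 0, 0, 0, 0], [0, 1, 0, 0, 0], [0, 0, 1, 0, -6], [0, 0, 0, 1, -1]]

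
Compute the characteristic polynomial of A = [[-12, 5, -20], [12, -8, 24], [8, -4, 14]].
xI - A = [[x + 12, -5, 20], [-12, x + 8, -24], [-8, 4, x - 14]].

Expanding det(xI - A) along the first row:
det(xI - A) = + (x + 12)·det([[x + 8, -24], [4, x - 14]]) - (-5)·det([[-12, -24], [-8, x - 14]]) + (20)·det([[-12, x + 8], [-8, 4]]).

Evaluating gives χ_A(x) = x^3 + 6x^2 + 12x + 8 = (x + 2)^3.

χ_A(x) = (x + 2)^3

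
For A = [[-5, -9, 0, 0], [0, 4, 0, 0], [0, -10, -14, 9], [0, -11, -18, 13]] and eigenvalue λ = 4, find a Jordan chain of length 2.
We seek v_1 ∈ ker((A - 4I)^2) \ ker(A - 4I), then set v_{i+1} = (A - 4I) v_i.

One such chain is v_1 = [[-1, 1, 1, 3]]^T, v_2 = [[0, 0, -1, -2]]^T. Check: (A - 4I) v_2 = [[0, 0, 0, 0]]^T = 0.

v_1 = [[-1, 1, 1, 3]]^T, v_2 = [[0, 0, -1, -2]]^T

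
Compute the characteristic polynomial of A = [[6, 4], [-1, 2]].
χ_A(x) = (x - 4)^2

xI - A = [[x - 6, -4], [1, x - 2]].

Expanding det(xI - A) along the first row:
det(xI - A) = + (x - 6)·det([[x - 2]]) - (-4)·det([[1]]).

Evaluating gives χ_A(x) = x^2 - 8x + 16 = (x - 4)^2.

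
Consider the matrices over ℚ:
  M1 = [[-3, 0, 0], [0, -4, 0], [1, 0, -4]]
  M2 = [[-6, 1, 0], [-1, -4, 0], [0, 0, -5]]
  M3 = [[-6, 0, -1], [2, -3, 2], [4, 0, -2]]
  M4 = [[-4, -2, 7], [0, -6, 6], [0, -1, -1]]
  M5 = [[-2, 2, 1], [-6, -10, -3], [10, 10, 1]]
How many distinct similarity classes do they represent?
Characteristic polynomials: χ_{M1} = (x + 3)(x + 4)^2, χ_{M2} = (x + 5)^3, χ_{M3} = (x + 3)(x + 4)^2, χ_{M4} = (x + 3)(x + 4)^2, χ_{M5} = (x + 3)(x + 4)^2.

{M1, M5}: invariant factors x + 4, (x + 3)(x + 4).

{M2}: invariant factors x + 5, (x + 5)^2.

{M3, M4}: invariant factors (x + 3)(x + 4)^2.

Matrices are similar if and only if their invariant-factor lists agree; the partition into similarity classes is {M1, M5}, {M2}, {M3, M4}.

3 classes: {M1, M5}, {M2}, {M3, M4}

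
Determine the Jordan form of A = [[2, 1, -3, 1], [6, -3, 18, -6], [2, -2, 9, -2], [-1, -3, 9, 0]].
J = [[1, 1, 0, 0], [0, 1, 0, 0], [0, 0, 3, 0], [0, 0, 0, 3]]

The characteristic polynomial is det(xI - A) = (x - 3)^2(x - 1)^2, so the eigenvalues are 1 (algebraic multiplicity 2), 3 (algebraic multiplicity 2).

For λ = 1: rank(A - I) = 3, rank((A - I)^2) = 2. The eigenspace has dimension 4 - 3 = 1, so there is 1 Jordan block; the rank sequence gives block sizes [2].

For λ = 3: rank(A - 3I) = 2. The eigenspace has dimension 4 - 2 = 2, so there are 2 Jordan blocks; the rank sequence gives block sizes [1, 1].

Assembling the blocks gives the Jordan form J above.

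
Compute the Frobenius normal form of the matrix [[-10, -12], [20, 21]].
The invariant factors of A (the non-unit diagonal entries of the Smith normal form of xI - A over ℚ[x]) are (x - 6)(x - 5), each dividing the next. The characteristic polynomial is their product, (x - 6)(x - 5).

The rational canonical form is the block-diagonal matrix of companion matrices C(f_i):
R = [[0, -30], [1, 11]].

R = [[0, -30], [1, 11]]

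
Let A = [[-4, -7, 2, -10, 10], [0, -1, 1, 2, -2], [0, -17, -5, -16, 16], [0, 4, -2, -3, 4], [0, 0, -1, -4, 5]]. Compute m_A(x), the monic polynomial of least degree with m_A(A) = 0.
m_A(x) = (x - 3)(x - 1)(x + 4)^3

The characteristic polynomial factors as (x - 3)(x - 1)(x + 4)^3. The minimal polynomial is ∏(x - λ)^{k_λ} where k_λ is the size of the largest Jordan block at λ.

For λ = -4: rank(A + 4I) = 4, and the largest Jordan block has size 3 (the smallest k with rank((A + 4I)^k) = rank((A + 4I)^(k+1))).
For λ = 1: rank(A - I) = 4, and the largest Jordan block has size 1 (the smallest k with rank((A - I)^k) = rank((A - I)^(k+1))).
For λ = 3: rank(A - 3I) = 4, and the largest Jordan block has size 1 (the smallest k with rank((A - 3I)^k) = rank((A - 3I)^(k+1))).

So m_A(x) = (x - 3)(x - 1)(x + 4)^3.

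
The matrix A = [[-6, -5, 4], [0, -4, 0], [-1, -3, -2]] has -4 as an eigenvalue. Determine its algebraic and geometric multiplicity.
The characteristic polynomial is (x + 4)^3, so the factor x + 4 appears with exponent 3: the algebraic multiplicity is 3.

rank(A + 4I) = 2, so the eigenspace has dimension 3 - 2 = 1: the geometric multiplicity is 1.

Since 1 < 3, A is not diagonalizable.

algebraic multiplicity 3, geometric multiplicity 1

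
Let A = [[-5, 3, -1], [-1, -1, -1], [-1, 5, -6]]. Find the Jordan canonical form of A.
The characteristic polynomial is det(xI - A) = (x + 4)^3, so the eigenvalues are -4 (algebraic multiplicity 3).

For λ = -4: rank(A + 4I) = 2, rank((A + 4I)^2) = 1, rank((A + 4I)^3) = 0. The eigenspace has dimension 3 - 2 = 1, so there is 1 Jordan block; the rank sequence gives block sizes [3].

Assembling the blocks gives the Jordan form J above.

J = [[-4, 1, 0], [0, -4, 1], [0, 0, -4]]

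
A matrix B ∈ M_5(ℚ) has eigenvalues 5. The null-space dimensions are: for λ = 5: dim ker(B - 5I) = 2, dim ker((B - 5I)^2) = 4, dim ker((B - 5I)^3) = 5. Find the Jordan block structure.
Jordan blocks: (5, 3), (5, 2)

λ = 5: successive nullity increments [2, 2, 1] count blocks of size ≥ k; block sizes are [3, 2].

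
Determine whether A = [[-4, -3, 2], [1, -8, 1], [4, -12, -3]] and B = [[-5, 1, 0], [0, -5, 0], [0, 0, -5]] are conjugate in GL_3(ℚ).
Both have characteristic polynomial (x + 5)^3, but the minimal polynomial of A is (x + 5)^3 while the minimal polynomial of B is (x + 5)^2. The minimal polynomial is a similarity invariant, so A and B are not similar.

No.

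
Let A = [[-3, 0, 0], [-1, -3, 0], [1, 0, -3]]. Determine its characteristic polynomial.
χ_A(x) = (x + 3)^3

xI - A = [[x + 3, 0, 0], [1, x + 3, 0], [-1, 0, x + 3]].

Expanding det(xI - A) along the first row:
det(xI - A) = + (x + 3)·det([[x + 3, 0], [0, x + 3]]) - (0)·det([[1, 0], [-1, x + 3]]) + (0)·det([[1, x + 3], [-1, 0]]).

Evaluating gives χ_A(x) = x^3 + 9x^2 + 27x + 27 = (x + 3)^3.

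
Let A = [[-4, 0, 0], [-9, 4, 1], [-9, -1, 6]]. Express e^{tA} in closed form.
A has Jordan form J = [[-4, 0, 0], [0, 5, 1], [0, 0, 5]] with A = PJP^{-1}, so e^{tA} = P e^{tJ} P^{-1}.

For a Jordan block J_k(λ), e^{tJ_k(λ)} = e^{λt} · (I + tN + t^2 N^2/2! + ... + t^{k-1} N^{k-1}/(k-1)!) where N is the nilpotent superdiagonal part.

Assembling the blocks and conjugating back gives the entries of e^{tA} as shown above.

e^{tA} = [[e^{-4*t}, 0, 0], [(1 - e^{9*t})*e^{-4*t}, (1 - t)*e^{5*t}, t*e^{5*t}], [(1 - e^{9*t})*e^{-4*t}, -t*e^{5*t}, (t + 1)*e^{5*t}]]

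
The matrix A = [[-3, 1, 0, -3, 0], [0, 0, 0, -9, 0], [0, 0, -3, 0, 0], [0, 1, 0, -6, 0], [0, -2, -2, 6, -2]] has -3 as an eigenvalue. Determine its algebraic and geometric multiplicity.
algebraic multiplicity 4, geometric multiplicity 3

The characteristic polynomial is (x + 2)(x + 3)^4, so the factor x + 3 appears with exponent 4: the algebraic multiplicity is 4.

rank(A + 3I) = 2, so the eigenspace has dimension 5 - 2 = 3: the geometric multiplicity is 3.

Since 3 < 4, A is not diagonalizable.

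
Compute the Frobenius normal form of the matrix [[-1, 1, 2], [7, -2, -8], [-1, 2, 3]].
The invariant factors of A (the non-unit diagonal entries of the Smith normal form of xI - A over ℚ[x]) are x^3 + 4x - 1, each dividing the next. The characteristic polynomial is their product, x^3 + 4x - 1.

The rational canonical form is the block-diagonal matrix of companion matrices C(f_i):
R = [[0, 0, 1], [1, 0, -4], [0, 1, 0]].

Note the characteristic polynomial does not split into linear factors over ℚ, so A has no Jordan form over ℚ; the rational canonical form exists over any field.

R = [[0, 0, 1], [1, 0, -4], [0, 1, 0]]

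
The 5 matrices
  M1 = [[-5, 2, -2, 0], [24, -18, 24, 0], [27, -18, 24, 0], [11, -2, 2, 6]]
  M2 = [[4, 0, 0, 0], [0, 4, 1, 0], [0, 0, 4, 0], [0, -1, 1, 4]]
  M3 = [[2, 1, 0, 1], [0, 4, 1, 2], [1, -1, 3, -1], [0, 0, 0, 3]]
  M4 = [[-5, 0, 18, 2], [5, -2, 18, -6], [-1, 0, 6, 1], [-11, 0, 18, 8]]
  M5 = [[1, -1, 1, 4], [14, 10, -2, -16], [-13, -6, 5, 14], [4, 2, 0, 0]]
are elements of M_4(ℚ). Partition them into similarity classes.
Characteristic polynomials: χ_{M1} = (x - 6)^2(x + 2)(x + 3), χ_{M2} = (x - 4)^4, χ_{M3} = (x - 3)^4, χ_{M4} = (x - 6)^2(x + 2)(x + 3), χ_{M5} = (x - 4)^4.

{M1}: invariant factors x - 6, (x - 6)(x + 2)(x + 3).

{M2, M5}: invariant factors x - 4, (x - 4)^3.

{M3}: invariant factors x - 3, (x - 3)^3.

{M4}: invariant factors (x - 6)^2(x + 2)(x + 3).

Matrices are similar if and only if their invariant-factor lists agree; the partition into similarity classes is {M1}, {M2, M5}, {M3}, {M4}.

4 classes: {M1}, {M2, M5}, {M3}, {M4}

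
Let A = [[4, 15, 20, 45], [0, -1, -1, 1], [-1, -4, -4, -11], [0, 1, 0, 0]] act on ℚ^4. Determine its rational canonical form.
R = [[0, 0, 0, 5], [1, 0, 0, 6], [0, 1, 0, 1], [0, 0, 1, -1]]

The invariant factors of A (the non-unit diagonal entries of the Smith normal form of xI - A over ℚ[x]) are (x + 1)(x^3 - x - 5), each dividing the next. The characteristic polynomial is their product, (x + 1)(x^3 - x - 5).

The rational canonical form is the block-diagonal matrix of companion matrices C(f_i):
R = [[0, 0, 0, 5], [1, 0, 0, 6], [0, 1, 0, 1], [0, 0, 1, -1]].

Note the characteristic polynomial does not split into linear factors over ℚ, so A has no Jordan form over ℚ; the rational canonical form exists over any field.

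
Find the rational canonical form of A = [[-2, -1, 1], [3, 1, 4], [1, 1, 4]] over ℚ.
R = [[0, 0, 10], [1, 0, 8], [0, 1, 3]]

The invariant factors of A (the non-unit diagonal entries of the Smith normal form of xI - A over ℚ[x]) are (x - 5)(x^2 + 2x + 2), each dividing the next. The characteristic polynomial is their product, (x - 5)(x^2 + 2x + 2).

The rational canonical form is the block-diagonal matrix of companion matrices C(f_i):
R = [[0, 0, 10], [1, 0, 8], [0, 1, 3]].

Note the characteristic polynomial does not split into linear factors over ℚ, so A has no Jordan form over ℚ; the rational canonical form exists over any field.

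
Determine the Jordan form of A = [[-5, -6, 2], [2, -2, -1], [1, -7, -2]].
The characteristic polynomial is det(xI - A) = (x + 3)^3, so the eigenvalues are -3 (algebraic multiplicity 3).

For λ = -3: rank(A + 3I) = 2, rank((A + 3I)^2) = 1, rank((A + 3I)^3) = 0. The eigenspace has dimension 3 - 2 = 1, so there is 1 Jordan block; the rank sequence gives block sizes [3].

Assembling the blocks gives the Jordan form J above.

J = [[-3, 1, 0], [0, -3, 1], [0, 0, -3]]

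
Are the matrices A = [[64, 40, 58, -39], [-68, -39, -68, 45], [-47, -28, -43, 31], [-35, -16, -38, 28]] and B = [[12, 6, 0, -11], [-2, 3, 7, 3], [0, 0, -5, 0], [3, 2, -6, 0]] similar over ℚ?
Yes.

Two matrices over a field are similar if and only if they have the same invariant factors.

Both A and B have characteristic polynomial (x - 5)^3(x + 5) and minimal polynomial (x - 5)^3(x + 5). Computing further, both have invariant factors (x - 5)^3(x + 5). Hence A and B are similar.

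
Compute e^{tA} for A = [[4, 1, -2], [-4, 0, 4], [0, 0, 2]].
A has Jordan form J = [[2, 1, 0], [0, 2, 0], [0, 0, 2]] with A = PJP^{-1}, so e^{tA} = P e^{tJ} P^{-1}.

For a Jordan block J_k(λ), e^{tJ_k(λ)} = e^{λt} · (I + tN + t^2 N^2/2! + ... + t^{k-1} N^{k-1}/(k-1)!) where N is the nilpotent superdiagonal part.

Assembling the blocks and conjugating back gives the entries of e^{tA} as shown above.

e^{tA} = [[(2*t + 1)*e^{2*t}, t*e^{2*t}, -2*t*e^{2*t}], [-4*t*e^{2*t}, (1 - 2*t)*e^{2*t}, 4*t*e^{2*t}], [0, 0, e^{2*t}]]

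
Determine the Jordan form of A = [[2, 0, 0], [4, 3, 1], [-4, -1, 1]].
The characteristic polynomial is det(xI - A) = (x - 2)^3, so the eigenvalues are 2 (algebraic multiplicity 3).

For λ = 2: rank(A - 2I) = 1, rank((A - 2I)^2) = 0. The eigenspace has dimension 3 - 1 = 2, so there are 2 Jordan blocks; the rank sequence gives block sizes [2, 1].

Assembling the blocks gives the Jordan form J above.

J = [[2, 1, 0], [0, 2, 0], [0, 0, 2]]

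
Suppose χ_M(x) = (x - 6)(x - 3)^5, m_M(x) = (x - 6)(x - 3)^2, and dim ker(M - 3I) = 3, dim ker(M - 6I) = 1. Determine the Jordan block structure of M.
λ = 3: algebraic multiplicity 5 (exponent in χ_M), largest block size 2 (exponent in m_M), 3 blocks (geometric multiplicity). These force block sizes [2, 2, 1].
λ = 6: algebraic multiplicity 1 (exponent in χ_M), largest block size 1 (exponent in m_M), 1 block (geometric multiplicity). This forces block sizes [1].

Jordan blocks: (3, 2), (3, 2), (3, 1), (6, 1)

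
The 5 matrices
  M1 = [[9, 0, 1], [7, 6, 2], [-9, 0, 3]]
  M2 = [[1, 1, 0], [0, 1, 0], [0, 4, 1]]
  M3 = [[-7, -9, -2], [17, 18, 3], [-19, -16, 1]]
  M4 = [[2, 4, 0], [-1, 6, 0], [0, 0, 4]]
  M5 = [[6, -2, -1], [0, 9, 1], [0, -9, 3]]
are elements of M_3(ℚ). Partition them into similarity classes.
Characteristic polynomials: χ_{M1} = (x - 6)^3, χ_{M2} = (x - 1)^3, χ_{M3} = (x - 4)^3, χ_{M4} = (x - 4)^3, χ_{M5} = (x - 6)^3.

{M1, M5}: invariant factors (x - 6)^3.

{M2}: invariant factors x - 1, (x - 1)^2.

{M3}: invariant factors (x - 4)^3.

{M4}: invariant factors x - 4, (x - 4)^2.

Matrices are similar if and only if their invariant-factor lists agree; the partition into similarity classes is {M1, M5}, {M2}, {M3}, {M4}.

4 classes: {M1, M5}, {M2}, {M3}, {M4}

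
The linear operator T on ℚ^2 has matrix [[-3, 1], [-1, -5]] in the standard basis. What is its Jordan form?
The characteristic polynomial is det(xI - A) = (x + 4)^2, so the eigenvalues are -4 (algebraic multiplicity 2).

For λ = -4: rank(A + 4I) = 1, rank((A + 4I)^2) = 0. The eigenspace has dimension 2 - 1 = 1, so there is 1 Jordan block; the rank sequence gives block sizes [2].

Assembling the blocks gives the Jordan form J above.

J = [[-4, 1], [0, -4]]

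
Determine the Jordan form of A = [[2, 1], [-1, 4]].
The characteristic polynomial is det(xI - A) = (x - 3)^2, so the eigenvalues are 3 (algebraic multiplicity 2).

For λ = 3: rank(A - 3I) = 1, rank((A - 3I)^2) = 0. The eigenspace has dimension 2 - 1 = 1, so there is 1 Jordan block; the rank sequence gives block sizes [2].

Assembling the blocks gives the Jordan form J above.

J = [[3, 1], [0, 3]]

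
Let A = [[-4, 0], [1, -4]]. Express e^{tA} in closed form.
e^{tA} = [[e^{-4*t}, 0], [t*e^{-4*t}, e^{-4*t}]]

A has Jordan form J = [[-4, 1], [0, -4]] with A = PJP^{-1}, so e^{tA} = P e^{tJ} P^{-1}.

For a Jordan block J_k(λ), e^{tJ_k(λ)} = e^{λt} · (I + tN + t^2 N^2/2! + ... + t^{k-1} N^{k-1}/(k-1)!) where N is the nilpotent superdiagonal part.

Assembling the blocks and conjugating back gives the entries of e^{tA} as shown above.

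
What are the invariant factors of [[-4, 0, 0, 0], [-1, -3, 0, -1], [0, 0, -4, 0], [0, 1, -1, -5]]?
x + 4, (x + 4)^3

The Jordan structure of A has elementary divisors (x + 4)^3, (x + 4). Arranging the block sizes at each eigenvalue in decreasing order and taking row products gives the invariant factors.

Invariant factors (smallest first, each dividing the next): x + 4, (x + 4)^3.

Check: the last factor (x + 4)^3 is the minimal polynomial, and the product (x + 4)^4 is the characteristic polynomial.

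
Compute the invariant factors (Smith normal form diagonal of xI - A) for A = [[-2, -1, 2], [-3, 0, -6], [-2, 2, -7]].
x + 3, (x + 3)^2

The Jordan structure of A has elementary divisors (x + 3)^2, (x + 3). Arranging the block sizes at each eigenvalue in decreasing order and taking row products gives the invariant factors.

Invariant factors (smallest first, each dividing the next): x + 3, (x + 3)^2.

Check: the last factor (x + 3)^2 is the minimal polynomial, and the product (x + 3)^3 is the characteristic polynomial.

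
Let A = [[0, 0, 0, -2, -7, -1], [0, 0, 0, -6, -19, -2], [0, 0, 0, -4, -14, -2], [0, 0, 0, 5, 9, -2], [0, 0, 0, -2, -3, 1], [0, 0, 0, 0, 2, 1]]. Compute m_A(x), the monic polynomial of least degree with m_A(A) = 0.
m_A(x) = x(x - 1)^3

The characteristic polynomial factors as x^3(x - 1)^3. The minimal polynomial is ∏(x - λ)^{k_λ} where k_λ is the size of the largest Jordan block at λ.

For λ = 0: rank(A) = 3, and the largest Jordan block has size 1 (the smallest k with rank(A^k) = rank(A^(k+1))).
For λ = 1: rank(A - I) = 5, and the largest Jordan block has size 3 (the smallest k with rank((A - I)^k) = rank((A - I)^(k+1))).

So m_A(x) = x(x - 1)^3.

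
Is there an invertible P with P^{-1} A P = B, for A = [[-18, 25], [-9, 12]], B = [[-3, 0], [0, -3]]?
Both have characteristic polynomial (x + 3)^2, but the minimal polynomial of A is (x + 3)^2 while the minimal polynomial of B is x + 3. The minimal polynomial is a similarity invariant, so A and B are not similar.

No.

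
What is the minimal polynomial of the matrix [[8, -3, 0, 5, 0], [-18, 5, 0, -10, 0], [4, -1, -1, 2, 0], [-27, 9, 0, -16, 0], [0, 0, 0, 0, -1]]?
The characteristic polynomial factors as (x + 1)^5. The minimal polynomial is ∏(x - λ)^{k_λ} where k_λ is the size of the largest Jordan block at λ.

For λ = -1: rank(A + I) = 2, and the largest Jordan block has size 2 (the smallest k with rank((A + I)^k) = rank((A + I)^(k+1))).

So m_A(x) = (x + 1)^2.

m_A(x) = (x + 1)^2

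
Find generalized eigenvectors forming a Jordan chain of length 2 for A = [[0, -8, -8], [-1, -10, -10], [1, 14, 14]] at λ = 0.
v_1 = [[1, 3, -3]]^T, v_2 = [[0, -1, 1]]^T

We seek v_1 ∈ ker(A^2) \ ker(A), then set v_{i+1} = A v_i.

One such chain is v_1 = [[1, 3, -3]]^T, v_2 = [[0, -1, 1]]^T. Check: A v_2 = [[0, 0, 0]]^T = 0.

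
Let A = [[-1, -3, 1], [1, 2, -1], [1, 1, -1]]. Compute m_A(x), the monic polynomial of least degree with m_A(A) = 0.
The characteristic polynomial factors as x^3. The minimal polynomial is ∏(x - λ)^{k_λ} where k_λ is the size of the largest Jordan block at λ.

For λ = 0: rank(A) = 2, and the largest Jordan block has size 3 (the smallest k with rank(A^k) = rank(A^(k+1))).

So m_A(x) = x^3.

m_A(x) = x^3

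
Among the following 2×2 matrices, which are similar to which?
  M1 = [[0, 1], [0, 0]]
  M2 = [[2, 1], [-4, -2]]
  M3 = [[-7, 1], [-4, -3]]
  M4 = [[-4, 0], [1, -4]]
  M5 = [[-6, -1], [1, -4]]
3 classes: {M1, M2}, {M3, M5}, {M4}

Characteristic polynomials: χ_{M1} = x^2, χ_{M2} = x^2, χ_{M3} = (x + 5)^2, χ_{M4} = (x + 4)^2, χ_{M5} = (x + 5)^2.

{M1, M2}: invariant factors x^2.

{M3, M5}: invariant factors (x + 5)^2.

{M4}: invariant factors (x + 4)^2.

Matrices are similar if and only if their invariant-factor lists agree; the partition into similarity classes is {M1, M2}, {M3, M5}, {M4}.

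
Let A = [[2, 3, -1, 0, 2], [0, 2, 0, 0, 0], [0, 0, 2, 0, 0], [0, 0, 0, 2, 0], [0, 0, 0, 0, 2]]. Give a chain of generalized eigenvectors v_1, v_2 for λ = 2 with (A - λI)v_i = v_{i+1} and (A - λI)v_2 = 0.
v_1 = [[3, 1, -2, 1, -2]]^T, v_2 = [[1, 0, 0, 0, 0]]^T

We seek v_1 ∈ ker((A - 2I)^2) \ ker(A - 2I), then set v_{i+1} = (A - 2I) v_i.

One such chain is v_1 = [[3, 1, -2, 1, -2]]^T, v_2 = [[1, 0, 0, 0, 0]]^T. Check: (A - 2I) v_2 = [[0, 0, 0, 0, 0]]^T = 0.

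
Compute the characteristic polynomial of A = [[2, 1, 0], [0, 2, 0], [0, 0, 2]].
χ_A(x) = (x - 2)^3

xI - A = [[x - 2, -1, 0], [0, x - 2, 0], [0, 0, x - 2]].

Expanding det(xI - A) along the first row:
det(xI - A) = + (x - 2)·det([[x - 2, 0], [0, x - 2]]) - (-1)·det([[0, 0], [0, x - 2]]) + (0)·det([[0, x - 2], [0, 0]]).

Evaluating gives χ_A(x) = x^3 - 6x^2 + 12x - 8 = (x - 2)^3.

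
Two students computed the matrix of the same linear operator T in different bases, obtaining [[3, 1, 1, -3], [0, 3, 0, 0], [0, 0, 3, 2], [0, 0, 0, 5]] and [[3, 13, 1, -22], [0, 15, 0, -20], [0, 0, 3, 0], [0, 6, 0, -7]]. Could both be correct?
Yes.

Two matrices over a field are similar if and only if they have the same invariant factors.

Both A and B have characteristic polynomial (x - 5)(x - 3)^3 and minimal polynomial (x - 5)(x - 3)^2. Computing further, both have invariant factors x - 3, (x - 5)(x - 3)^2. Hence A and B are similar.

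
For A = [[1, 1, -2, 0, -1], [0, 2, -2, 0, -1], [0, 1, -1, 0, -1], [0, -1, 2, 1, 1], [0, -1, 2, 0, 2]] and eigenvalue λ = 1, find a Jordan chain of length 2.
We seek v_1 ∈ ker((A - I)^2) \ ker(A - I), then set v_{i+1} = (A - I) v_i.

One such chain is v_1 = [[0, 1, 0, -1, 0]]^T, v_2 = [[1, 1, 1, -1, -1]]^T. Check: (A - I) v_2 = [[0, 0, 0, 0, 0]]^T = 0.

v_1 = [[0, 1, 0, -1, 0]]^T, v_2 = [[1, 1, 1, -1, -1]]^T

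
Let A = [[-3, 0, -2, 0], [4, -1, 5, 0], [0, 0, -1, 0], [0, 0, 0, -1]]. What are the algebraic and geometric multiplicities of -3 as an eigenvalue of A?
algebraic multiplicity 1, geometric multiplicity 1

The characteristic polynomial is (x + 1)^3(x + 3), so the factor x + 3 appears with exponent 1: the algebraic multiplicity is 1.

rank(A + 3I) = 3, so the eigenspace has dimension 4 - 3 = 1: the geometric multiplicity is 1.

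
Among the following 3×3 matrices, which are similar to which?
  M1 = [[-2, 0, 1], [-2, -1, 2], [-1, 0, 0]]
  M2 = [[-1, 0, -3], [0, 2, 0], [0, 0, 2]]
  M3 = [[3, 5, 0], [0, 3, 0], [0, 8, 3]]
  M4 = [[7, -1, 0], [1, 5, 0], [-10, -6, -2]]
4 classes: {M1}, {M2}, {M3}, {M4}

Characteristic polynomials: χ_{M1} = (x + 1)^3, χ_{M2} = (x - 2)^2(x + 1), χ_{M3} = (x - 3)^3, χ_{M4} = (x - 6)^2(x + 2).

{M1}: invariant factors x + 1, (x + 1)^2.

{M2}: invariant factors x - 2, (x - 2)(x + 1).

{M3}: invariant factors x - 3, (x - 3)^2.

{M4}: invariant factors (x - 6)^2(x + 2).

Matrices are similar if and only if their invariant-factor lists agree; the partition into similarity classes is {M1}, {M2}, {M3}, {M4}.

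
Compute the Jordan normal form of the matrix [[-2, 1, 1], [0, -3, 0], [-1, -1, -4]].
The characteristic polynomial is det(xI - A) = (x + 3)^3, so the eigenvalues are -3 (algebraic multiplicity 3).

For λ = -3: rank(A + 3I) = 1, rank((A + 3I)^2) = 0. The eigenspace has dimension 3 - 1 = 2, so there are 2 Jordan blocks; the rank sequence gives block sizes [2, 1].

Assembling the blocks gives the Jordan form J above.

J = [[-3, 1, 0], [0, -3, 0], [0, 0, -3]]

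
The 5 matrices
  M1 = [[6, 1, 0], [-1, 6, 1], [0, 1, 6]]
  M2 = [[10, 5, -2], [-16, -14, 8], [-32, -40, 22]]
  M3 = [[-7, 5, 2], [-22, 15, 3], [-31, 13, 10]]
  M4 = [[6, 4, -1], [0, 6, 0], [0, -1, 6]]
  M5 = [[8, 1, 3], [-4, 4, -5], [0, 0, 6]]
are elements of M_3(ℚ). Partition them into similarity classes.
2 classes: {M1, M3, M4, M5}, {M2}

Characteristic polynomials: χ_{M1} = (x - 6)^3, χ_{M2} = (x - 6)^3, χ_{M3} = (x - 6)^3, χ_{M4} = (x - 6)^3, χ_{M5} = (x - 6)^3.

{M1, M3, M4, M5}: invariant factors (x - 6)^3.

{M2}: invariant factors x - 6, (x - 6)^2.

Matrices are similar if and only if their invariant-factor lists agree; the partition into similarity classes is {M1, M3, M4, M5}, {M2}.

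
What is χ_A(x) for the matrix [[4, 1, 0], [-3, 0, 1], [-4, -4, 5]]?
xI - A = [[x - 4, -1, 0], [3, x, -1], [4, 4, x - 5]].

Expanding det(xI - A) along the first row:
det(xI - A) = + (x - 4)·det([[x, -1], [4, x - 5]]) - (-1)·det([[3, -1], [4, x - 5]]) + (0)·det([[3, x], [4, 4]]).

Evaluating gives χ_A(x) = x^3 - 9x^2 + 27x - 27 = (x - 3)^3.

χ_A(x) = (x - 3)^3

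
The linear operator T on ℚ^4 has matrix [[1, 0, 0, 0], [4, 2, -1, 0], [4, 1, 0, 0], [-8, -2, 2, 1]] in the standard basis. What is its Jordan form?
J = [[1, 1, 0, 0], [0, 1, 0, 0], [0, 0, 1, 0], [0, 0, 0, 1]]

The characteristic polynomial is det(xI - A) = (x - 1)^4, so the eigenvalues are 1 (algebraic multiplicity 4).

For λ = 1: rank(A - I) = 1, rank((A - I)^2) = 0. The eigenspace has dimension 4 - 1 = 3, so there are 3 Jordan blocks; the rank sequence gives block sizes [2, 1, 1].

Assembling the blocks gives the Jordan form J above.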